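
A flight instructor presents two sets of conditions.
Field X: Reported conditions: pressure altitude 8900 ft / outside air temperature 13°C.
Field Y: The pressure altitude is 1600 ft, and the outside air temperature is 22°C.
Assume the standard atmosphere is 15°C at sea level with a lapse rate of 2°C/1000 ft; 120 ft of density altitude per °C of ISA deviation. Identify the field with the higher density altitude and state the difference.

Field X by 7972 ft

Field X: ISA temp = -2.8°C, deviation +15.8°C, DA = 8900 + 120 × 15.8 = 10796 ft.
Field Y: ISA temp = 11.8°C, deviation +10.2°C, DA = 1600 + 120 × 10.2 = 2824 ft.
Field X is higher by 10796 − 2824 = 7972 ft.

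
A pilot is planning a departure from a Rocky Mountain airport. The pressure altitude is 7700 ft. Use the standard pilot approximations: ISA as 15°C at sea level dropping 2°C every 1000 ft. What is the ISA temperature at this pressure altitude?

ISA temperature = 15 − 2 × (7700/1000) = 15 − 15.4 = -0.4°C.

-0.4°C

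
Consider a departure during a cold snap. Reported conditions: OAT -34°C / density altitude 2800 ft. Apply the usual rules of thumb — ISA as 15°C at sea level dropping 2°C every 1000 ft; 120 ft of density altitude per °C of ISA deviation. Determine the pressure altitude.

DA = PA + 120 × (OAT − (15 − 2·PA/1000)) = PA + 120·OAT − 1800 + 0.24·PA = 1.24·PA + 120·OAT − 1800.
So 1.24·PA = 2800 − 120 × (-34) + 1800 = 8680.
PA = 8680 / 1.24 = 7000 ft.

7000 ft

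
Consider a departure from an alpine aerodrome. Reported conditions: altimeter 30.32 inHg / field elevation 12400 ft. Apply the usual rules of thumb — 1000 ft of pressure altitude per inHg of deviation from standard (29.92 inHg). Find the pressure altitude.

Pressure correction = (29.92 − 30.32) × 1000 = -400 ft.
Pressure altitude = 12400 + (-400) = 12000 ft.

12000 ft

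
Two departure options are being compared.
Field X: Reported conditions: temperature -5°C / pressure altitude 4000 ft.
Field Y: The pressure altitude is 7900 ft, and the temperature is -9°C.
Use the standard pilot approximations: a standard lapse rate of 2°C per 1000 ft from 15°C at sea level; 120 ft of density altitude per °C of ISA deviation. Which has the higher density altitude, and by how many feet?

Field X: ISA temp = 7°C, deviation -12°C, DA = 4000 + 120 × (-12) = 2560 ft.
Field Y: ISA temp = -0.8°C, deviation -8.2°C, DA = 7900 + 120 × (-8.2) = 6916 ft.
Field Y is higher by 6916 − 2560 = 4356 ft.

Field Y by 4356 ft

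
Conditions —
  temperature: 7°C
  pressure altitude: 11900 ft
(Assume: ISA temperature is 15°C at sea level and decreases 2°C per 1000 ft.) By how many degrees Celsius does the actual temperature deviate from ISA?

ISA+15.8°C

ISA temperature at 11900 ft = 15 − 2 × (11900/1000) = -8.8°C.
Deviation = OAT − ISA = 7 − (-8.8) = +15.8°C.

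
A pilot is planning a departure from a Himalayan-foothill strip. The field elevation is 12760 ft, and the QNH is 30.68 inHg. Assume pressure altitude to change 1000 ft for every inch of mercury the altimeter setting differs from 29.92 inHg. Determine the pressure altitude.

Pressure correction = (29.92 − 30.68) × 1000 = -760 ft.
Pressure altitude = 12760 + (-760) = 12000 ft.

12000 ft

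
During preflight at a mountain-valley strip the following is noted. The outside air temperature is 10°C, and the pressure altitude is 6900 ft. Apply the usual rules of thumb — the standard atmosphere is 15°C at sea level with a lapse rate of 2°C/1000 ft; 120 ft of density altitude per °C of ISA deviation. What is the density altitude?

ISA temperature at 6900 ft = 15 − 2 × (6900/1000) = 1.2°C.
ISA deviation = 10 − 1.2 = +8.8°C.
Density altitude = 6900 + 120 × (8.8) = 6900 + (+1056) = 7956 ft.

7956 ft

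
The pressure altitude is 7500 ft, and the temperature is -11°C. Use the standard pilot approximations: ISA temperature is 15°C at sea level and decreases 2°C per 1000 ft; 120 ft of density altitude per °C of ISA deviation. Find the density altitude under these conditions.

6180 ft

ISA temperature at 7500 ft = 15 − 2 × (7500/1000) = 0°C.
ISA deviation = -11 − 0 = -11°C.
Density altitude = 7500 + 120 × (-11) = 7500 + (-1320) = 6180 ft.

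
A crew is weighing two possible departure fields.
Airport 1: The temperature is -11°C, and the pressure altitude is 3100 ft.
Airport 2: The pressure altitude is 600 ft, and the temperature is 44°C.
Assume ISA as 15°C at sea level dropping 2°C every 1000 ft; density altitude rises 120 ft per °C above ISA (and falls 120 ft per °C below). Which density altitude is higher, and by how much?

Airport 2 by 3500 ft

Airport 1: ISA temp = 8.8°C, deviation -19.8°C, DA = 3100 + 120 × (-19.8) = 724 ft.
Airport 2: ISA temp = 13.8°C, deviation +30.2°C, DA = 600 + 120 × 30.2 = 4224 ft.
Airport 2 is higher by 4224 − 724 = 3500 ft.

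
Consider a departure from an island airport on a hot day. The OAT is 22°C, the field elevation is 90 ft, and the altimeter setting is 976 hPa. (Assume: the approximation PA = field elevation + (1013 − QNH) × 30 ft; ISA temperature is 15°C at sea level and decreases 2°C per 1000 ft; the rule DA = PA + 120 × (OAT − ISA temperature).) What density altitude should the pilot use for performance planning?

Pressure altitude = 90 + (1013 − 976) × 30 = 90 + (+1110) = 1200 ft.
ISA temperature at 1200 ft = 15 − 2 × (1200/1000) = 12.6°C.
ISA deviation = 22 − 12.6 = +9.4°C.
Density altitude = 1200 + 120 × (9.4) = 2328 ft.

2328 ft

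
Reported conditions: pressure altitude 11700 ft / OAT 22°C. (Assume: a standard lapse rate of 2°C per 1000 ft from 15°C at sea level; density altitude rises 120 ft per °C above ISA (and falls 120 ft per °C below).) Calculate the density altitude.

ISA temperature at 11700 ft = 15 − 2 × (11700/1000) = -8.4°C.
ISA deviation = 22 − (-8.4) = +30.4°C.
Density altitude = 11700 + 120 × (30.4) = 11700 + (+3648) = 15348 ft.

15348 ft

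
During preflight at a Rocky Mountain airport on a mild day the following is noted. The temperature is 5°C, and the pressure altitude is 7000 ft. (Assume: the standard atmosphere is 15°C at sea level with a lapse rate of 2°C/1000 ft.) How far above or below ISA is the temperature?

ISA temperature at 7000 ft = 15 − 2 × (7000/1000) = 1°C.
Deviation = OAT − ISA = 5 − 1 = +4°C.

ISA+4°C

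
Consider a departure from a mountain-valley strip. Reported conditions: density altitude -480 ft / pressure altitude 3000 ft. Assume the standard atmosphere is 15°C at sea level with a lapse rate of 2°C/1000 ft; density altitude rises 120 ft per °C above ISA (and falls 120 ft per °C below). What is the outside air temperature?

-20°C

Density altitude − pressure altitude = -480 − 3000 = -3480 ft.
At 120 ft/°C that is an ISA deviation of -3480/120 = -29°C.
ISA temperature at 3000 ft = 15 − 2 × (3000/1000) = 9°C.
OAT = ISA + deviation = 9 + (-29) = -20°C.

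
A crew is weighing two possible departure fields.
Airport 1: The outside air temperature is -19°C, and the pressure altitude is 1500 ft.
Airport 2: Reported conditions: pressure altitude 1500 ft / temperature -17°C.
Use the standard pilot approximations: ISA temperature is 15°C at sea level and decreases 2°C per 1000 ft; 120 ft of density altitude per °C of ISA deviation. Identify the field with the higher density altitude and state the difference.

Airport 1: ISA temp = 12°C, deviation -31°C, DA = 1500 + 120 × (-31) = -2220 ft.
Airport 2: ISA temp = 12°C, deviation -29°C, DA = 1500 + 120 × (-29) = -1980 ft.
Airport 2 is higher by -1980 − (-2220) = 240 ft.

Airport 2 by 240 ft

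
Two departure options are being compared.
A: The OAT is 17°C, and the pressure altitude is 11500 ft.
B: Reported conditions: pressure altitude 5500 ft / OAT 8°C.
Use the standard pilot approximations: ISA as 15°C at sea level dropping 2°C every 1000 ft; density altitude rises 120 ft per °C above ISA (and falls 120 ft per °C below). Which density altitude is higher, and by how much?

A: ISA temp = -8°C, deviation +25°C, DA = 11500 + 120 × 25 = 14500 ft.
B: ISA temp = 4°C, deviation +4°C, DA = 5500 + 120 × 4 = 5980 ft.
A is higher by 14500 − 5980 = 8520 ft.

A by 8520 ft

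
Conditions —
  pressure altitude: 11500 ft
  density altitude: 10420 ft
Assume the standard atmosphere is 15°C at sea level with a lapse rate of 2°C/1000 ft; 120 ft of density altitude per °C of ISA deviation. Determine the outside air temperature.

Density altitude − pressure altitude = 10420 − 11500 = -1080 ft.
At 120 ft/°C that is an ISA deviation of -1080/120 = -9°C.
ISA temperature at 11500 ft = 15 − 2 × (11500/1000) = -8°C.
OAT = ISA + deviation = -8 + (-9) = -17°C.

-17°C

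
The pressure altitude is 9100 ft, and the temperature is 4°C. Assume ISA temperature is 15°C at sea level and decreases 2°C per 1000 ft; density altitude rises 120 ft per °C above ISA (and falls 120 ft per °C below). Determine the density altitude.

ISA temperature at 9100 ft = 15 − 2 × (9100/1000) = -3.2°C.
ISA deviation = 4 − (-3.2) = +7.2°C.
Density altitude = 9100 + 120 × (7.2) = 9100 + (+864) = 9964 ft.

9964 ft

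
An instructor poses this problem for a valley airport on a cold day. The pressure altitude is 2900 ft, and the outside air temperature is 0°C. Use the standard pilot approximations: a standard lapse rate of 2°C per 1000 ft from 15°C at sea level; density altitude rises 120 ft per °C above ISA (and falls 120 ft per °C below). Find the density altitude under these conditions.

ISA temperature at 2900 ft = 15 − 2 × (2900/1000) = 9.2°C.
ISA deviation = 0 − 9.2 = -9.2°C.
Density altitude = 2900 + 120 × (-9.2) = 2900 + (-1104) = 1796 ft.

1796 ft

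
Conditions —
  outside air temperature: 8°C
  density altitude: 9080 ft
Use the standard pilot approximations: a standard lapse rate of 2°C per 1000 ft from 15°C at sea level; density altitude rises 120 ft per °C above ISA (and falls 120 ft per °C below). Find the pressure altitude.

DA = PA + 120 × (OAT − (15 − 2·PA/1000)) = PA + 120·OAT − 1800 + 0.24·PA = 1.24·PA + 120·OAT − 1800.
So 1.24·PA = 9080 − 120 × 8 + 1800 = 9920.
PA = 9920 / 1.24 = 8000 ft.

8000 ft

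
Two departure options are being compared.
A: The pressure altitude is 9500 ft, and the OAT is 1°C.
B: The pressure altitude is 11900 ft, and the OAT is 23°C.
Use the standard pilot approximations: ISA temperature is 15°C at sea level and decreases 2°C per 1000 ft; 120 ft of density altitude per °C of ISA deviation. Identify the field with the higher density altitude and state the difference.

B by 5616 ft

A: ISA temp = -4°C, deviation +5°C, DA = 9500 + 120 × 5 = 10100 ft.
B: ISA temp = -8.8°C, deviation +31.8°C, DA = 11900 + 120 × 31.8 = 15716 ft.
B is higher by 15716 − 10100 = 5616 ft.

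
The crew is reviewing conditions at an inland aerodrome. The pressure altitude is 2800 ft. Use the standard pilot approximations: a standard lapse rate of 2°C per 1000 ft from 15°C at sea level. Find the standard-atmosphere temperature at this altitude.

ISA temperature = 15 − 2 × (2800/1000) = 15 − 5.6 = 9.4°C.

9.4°C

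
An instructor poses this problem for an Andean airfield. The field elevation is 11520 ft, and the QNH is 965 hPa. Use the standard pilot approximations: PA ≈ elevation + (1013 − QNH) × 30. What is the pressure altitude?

Pressure correction = (1013 − 965) × 30 = +1440 ft.
Pressure altitude = 11520 + (+1440) = 12960 ft.

12960 ft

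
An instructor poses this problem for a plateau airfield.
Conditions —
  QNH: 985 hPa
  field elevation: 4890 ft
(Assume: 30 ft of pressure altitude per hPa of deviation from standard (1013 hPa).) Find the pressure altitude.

5730 ft

Pressure correction = (1013 − 985) × 30 = +840 ft.
Pressure altitude = 4890 + (+840) = 5730 ft.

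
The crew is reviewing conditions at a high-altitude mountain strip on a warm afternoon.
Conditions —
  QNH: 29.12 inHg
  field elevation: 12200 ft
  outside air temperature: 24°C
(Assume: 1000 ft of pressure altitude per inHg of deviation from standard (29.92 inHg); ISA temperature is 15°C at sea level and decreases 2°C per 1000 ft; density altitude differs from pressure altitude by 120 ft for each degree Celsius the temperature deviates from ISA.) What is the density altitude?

Pressure altitude = 12200 + (29.92 − 29.12) × 1000 = 12200 + (+800) = 13000 ft.
ISA temperature at 13000 ft = 15 − 2 × (13000/1000) = -11°C.
ISA deviation = 24 − (-11) = +35°C.
Density altitude = 13000 + 120 × (35) = 17200 ft.

17200 ft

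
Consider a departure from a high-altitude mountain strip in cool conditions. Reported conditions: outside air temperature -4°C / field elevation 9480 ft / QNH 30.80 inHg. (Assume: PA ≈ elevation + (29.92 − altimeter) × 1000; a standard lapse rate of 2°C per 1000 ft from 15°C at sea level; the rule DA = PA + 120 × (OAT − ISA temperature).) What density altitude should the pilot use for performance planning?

Pressure altitude = 9480 + (29.92 − 30.80) × 1000 = 9480 + (-880) = 8600 ft.
ISA temperature at 8600 ft = 15 − 2 × (8600/1000) = -2.2°C.
ISA deviation = -4 − (-2.2) = -1.8°C.
Density altitude = 8600 + 120 × (-1.8) = 8384 ft.

8384 ft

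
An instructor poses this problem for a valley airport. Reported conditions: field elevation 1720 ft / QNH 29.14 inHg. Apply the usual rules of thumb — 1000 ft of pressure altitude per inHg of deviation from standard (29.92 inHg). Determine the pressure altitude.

Pressure correction = (29.92 − 29.14) × 1000 = +780 ft.
Pressure altitude = 1720 + (+780) = 2500 ft.

2500 ft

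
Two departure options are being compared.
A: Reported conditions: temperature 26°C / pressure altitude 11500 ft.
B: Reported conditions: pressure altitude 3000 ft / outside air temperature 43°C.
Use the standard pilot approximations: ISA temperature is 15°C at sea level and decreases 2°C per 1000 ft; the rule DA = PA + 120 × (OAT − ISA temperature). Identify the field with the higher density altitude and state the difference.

A: ISA temp = -8°C, deviation +34°C, DA = 11500 + 120 × 34 = 15580 ft.
B: ISA temp = 9°C, deviation +34°C, DA = 3000 + 120 × 34 = 7080 ft.
A is higher by 15580 − 7080 = 8500 ft.

A by 8500 ft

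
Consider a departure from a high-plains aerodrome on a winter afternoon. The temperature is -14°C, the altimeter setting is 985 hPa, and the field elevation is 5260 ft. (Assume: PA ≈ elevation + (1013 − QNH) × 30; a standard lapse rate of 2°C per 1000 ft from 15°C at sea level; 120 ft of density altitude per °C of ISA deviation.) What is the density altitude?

4084 ft

Pressure altitude = 5260 + (1013 − 985) × 30 = 5260 + (+840) = 6100 ft.
ISA temperature at 6100 ft = 15 − 2 × (6100/1000) = 2.8°C.
ISA deviation = -14 − 2.8 = -16.8°C.
Density altitude = 6100 + 120 × (-16.8) = 4084 ft.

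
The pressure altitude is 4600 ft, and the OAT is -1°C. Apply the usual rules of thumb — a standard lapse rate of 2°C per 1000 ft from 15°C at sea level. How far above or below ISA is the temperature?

ISA-6.8°C

ISA temperature at 4600 ft = 15 − 2 × (4600/1000) = 5.8°C.
Deviation = OAT − ISA = -1 − 5.8 = -6.8°C.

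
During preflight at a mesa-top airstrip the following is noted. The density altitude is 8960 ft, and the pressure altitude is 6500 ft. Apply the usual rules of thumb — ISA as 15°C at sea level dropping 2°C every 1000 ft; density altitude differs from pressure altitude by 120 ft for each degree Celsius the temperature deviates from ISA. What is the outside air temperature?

Density altitude − pressure altitude = 8960 − 6500 = +2460 ft.
At 120 ft/°C that is an ISA deviation of 2460/120 = +20.5°C.
ISA temperature at 6500 ft = 15 − 2 × (6500/1000) = 2°C.
OAT = ISA + deviation = 2 + (+20.5) = 22.5°C.

22.5°C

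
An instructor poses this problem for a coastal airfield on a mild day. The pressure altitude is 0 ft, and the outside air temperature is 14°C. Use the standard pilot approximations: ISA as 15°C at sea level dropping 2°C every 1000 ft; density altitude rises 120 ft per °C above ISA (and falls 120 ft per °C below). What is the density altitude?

-120 ft

ISA temperature at 0 ft = 15 − 2 × (0/1000) = 15°C.
ISA deviation = 14 − 15 = -1°C.
Density altitude = 0 + 120 × (-1) = 0 + (-120) = -120 ft.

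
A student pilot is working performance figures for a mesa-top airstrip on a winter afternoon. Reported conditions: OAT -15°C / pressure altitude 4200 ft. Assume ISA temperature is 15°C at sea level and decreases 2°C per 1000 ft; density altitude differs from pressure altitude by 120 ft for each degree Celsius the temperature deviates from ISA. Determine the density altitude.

1608 ft

ISA temperature at 4200 ft = 15 − 2 × (4200/1000) = 6.6°C.
ISA deviation = -15 − 6.6 = -21.6°C.
Density altitude = 4200 + 120 × (-21.6) = 4200 + (-2592) = 1608 ft.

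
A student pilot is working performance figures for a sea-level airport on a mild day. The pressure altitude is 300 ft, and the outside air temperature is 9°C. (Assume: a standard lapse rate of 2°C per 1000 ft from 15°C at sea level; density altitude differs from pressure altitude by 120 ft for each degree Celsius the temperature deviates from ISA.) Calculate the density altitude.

-348 ft

ISA temperature at 300 ft = 15 − 2 × (300/1000) = 14.4°C.
ISA deviation = 9 − 14.4 = -5.4°C.
Density altitude = 300 + 120 × (-5.4) = 300 + (-648) = -348 ft.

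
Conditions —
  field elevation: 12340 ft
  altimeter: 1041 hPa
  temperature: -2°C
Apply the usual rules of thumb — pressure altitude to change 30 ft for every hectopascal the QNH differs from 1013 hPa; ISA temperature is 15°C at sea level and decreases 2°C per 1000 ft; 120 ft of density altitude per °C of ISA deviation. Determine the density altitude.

Pressure altitude = 12340 + (1013 − 1041) × 30 = 12340 + (-840) = 11500 ft.
ISA temperature at 11500 ft = 15 − 2 × (11500/1000) = -8°C.
ISA deviation = -2 − (-8) = +6°C.
Density altitude = 11500 + 120 × (6) = 12220 ft.

12220 ft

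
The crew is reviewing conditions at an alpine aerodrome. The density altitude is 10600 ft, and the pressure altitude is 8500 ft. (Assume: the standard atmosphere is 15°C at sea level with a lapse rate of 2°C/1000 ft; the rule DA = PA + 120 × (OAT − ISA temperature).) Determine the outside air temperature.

15.5°C

Density altitude − pressure altitude = 10600 − 8500 = +2100 ft.
At 120 ft/°C that is an ISA deviation of 2100/120 = +17.5°C.
ISA temperature at 8500 ft = 15 − 2 × (8500/1000) = -2°C.
OAT = ISA + deviation = -2 + (+17.5) = 15.5°C.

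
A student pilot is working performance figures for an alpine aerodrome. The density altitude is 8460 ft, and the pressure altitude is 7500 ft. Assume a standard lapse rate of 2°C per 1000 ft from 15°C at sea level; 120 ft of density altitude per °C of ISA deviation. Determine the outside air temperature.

Density altitude − pressure altitude = 8460 − 7500 = +960 ft.
At 120 ft/°C that is an ISA deviation of 960/120 = +8°C.
ISA temperature at 7500 ft = 15 − 2 × (7500/1000) = 0°C.
OAT = ISA + deviation = 0 + (+8) = 8°C.

8°C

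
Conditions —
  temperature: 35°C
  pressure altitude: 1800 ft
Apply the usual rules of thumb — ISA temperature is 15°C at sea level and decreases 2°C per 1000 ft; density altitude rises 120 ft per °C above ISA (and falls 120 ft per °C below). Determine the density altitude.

ISA temperature at 1800 ft = 15 − 2 × (1800/1000) = 11.4°C.
ISA deviation = 35 − 11.4 = +23.6°C.
Density altitude = 1800 + 120 × (23.6) = 1800 + (+2832) = 4632 ft.

4632 ft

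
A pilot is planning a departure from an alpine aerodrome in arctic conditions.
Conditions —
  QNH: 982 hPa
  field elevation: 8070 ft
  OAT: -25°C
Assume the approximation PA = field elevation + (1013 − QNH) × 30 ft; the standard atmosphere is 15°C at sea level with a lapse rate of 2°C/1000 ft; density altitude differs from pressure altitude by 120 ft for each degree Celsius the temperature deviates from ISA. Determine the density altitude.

Pressure altitude = 8070 + (1013 − 982) × 30 = 8070 + (+930) = 9000 ft.
ISA temperature at 9000 ft = 15 − 2 × (9000/1000) = -3°C.
ISA deviation = -25 − (-3) = -22°C.
Density altitude = 9000 + 120 × (-22) = 6360 ft.

6360 ft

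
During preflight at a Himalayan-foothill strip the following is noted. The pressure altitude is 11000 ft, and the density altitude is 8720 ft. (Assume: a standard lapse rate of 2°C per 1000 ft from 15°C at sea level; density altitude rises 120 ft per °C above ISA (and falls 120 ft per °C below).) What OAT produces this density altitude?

-26°C

Density altitude − pressure altitude = 8720 − 11000 = -2280 ft.
At 120 ft/°C that is an ISA deviation of -2280/120 = -19°C.
ISA temperature at 11000 ft = 15 − 2 × (11000/1000) = -7°C.
OAT = ISA + deviation = -7 + (-19) = -26°C.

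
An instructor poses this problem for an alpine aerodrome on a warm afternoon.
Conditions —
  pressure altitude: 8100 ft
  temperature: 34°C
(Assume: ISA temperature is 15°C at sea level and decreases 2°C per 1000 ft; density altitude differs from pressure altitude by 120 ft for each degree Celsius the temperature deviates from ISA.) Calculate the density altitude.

ISA temperature at 8100 ft = 15 − 2 × (8100/1000) = -1.2°C.
ISA deviation = 34 − (-1.2) = +35.2°C.
Density altitude = 8100 + 120 × (35.2) = 8100 + (+4224) = 12324 ft.

12324 ft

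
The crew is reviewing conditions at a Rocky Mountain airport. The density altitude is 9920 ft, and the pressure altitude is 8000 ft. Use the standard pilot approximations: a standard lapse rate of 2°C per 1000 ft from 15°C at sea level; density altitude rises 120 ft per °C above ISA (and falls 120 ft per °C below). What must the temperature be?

15°C

Density altitude − pressure altitude = 9920 − 8000 = +1920 ft.
At 120 ft/°C that is an ISA deviation of 1920/120 = +16°C.
ISA temperature at 8000 ft = 15 − 2 × (8000/1000) = -1°C.
OAT = ISA + deviation = -1 + (+16) = 15°C.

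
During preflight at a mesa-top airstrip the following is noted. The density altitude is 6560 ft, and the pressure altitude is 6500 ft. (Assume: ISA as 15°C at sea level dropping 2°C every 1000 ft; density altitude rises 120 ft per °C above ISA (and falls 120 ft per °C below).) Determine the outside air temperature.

Density altitude − pressure altitude = 6560 − 6500 = +60 ft.
At 120 ft/°C that is an ISA deviation of 60/120 = +0.5°C.
ISA temperature at 6500 ft = 15 − 2 × (6500/1000) = 2°C.
OAT = ISA + deviation = 2 + (+0.5) = 2.5°C.

2.5°C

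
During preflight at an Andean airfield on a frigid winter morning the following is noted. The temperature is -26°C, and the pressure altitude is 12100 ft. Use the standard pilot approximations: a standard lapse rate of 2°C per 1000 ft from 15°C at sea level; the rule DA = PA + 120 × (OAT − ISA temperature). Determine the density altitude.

ISA temperature at 12100 ft = 15 − 2 × (12100/1000) = -9.2°C.
ISA deviation = -26 − (-9.2) = -16.8°C.
Density altitude = 12100 + 120 × (-16.8) = 12100 + (-2016) = 10084 ft.

10084 ft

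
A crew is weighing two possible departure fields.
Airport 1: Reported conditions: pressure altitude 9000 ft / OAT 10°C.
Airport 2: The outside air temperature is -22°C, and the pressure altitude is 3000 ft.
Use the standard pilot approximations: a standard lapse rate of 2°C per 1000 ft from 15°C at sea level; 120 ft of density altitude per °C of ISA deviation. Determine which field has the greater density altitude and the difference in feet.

Airport 1: ISA temp = -3°C, deviation +13°C, DA = 9000 + 120 × 13 = 10560 ft.
Airport 2: ISA temp = 9°C, deviation -31°C, DA = 3000 + 120 × (-31) = -720 ft.
Airport 1 is higher by 10560 − (-720) = 11280 ft.

Airport 1 by 11280 ft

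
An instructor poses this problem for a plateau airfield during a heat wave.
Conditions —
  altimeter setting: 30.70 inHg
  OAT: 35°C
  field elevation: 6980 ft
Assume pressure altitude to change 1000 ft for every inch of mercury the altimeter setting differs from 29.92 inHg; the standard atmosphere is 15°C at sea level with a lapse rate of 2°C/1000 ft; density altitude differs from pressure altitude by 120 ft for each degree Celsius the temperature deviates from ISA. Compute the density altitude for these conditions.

10088 ft

Pressure altitude = 6980 + (29.92 − 30.70) × 1000 = 6980 + (-780) = 6200 ft.
ISA temperature at 6200 ft = 15 − 2 × (6200/1000) = 2.6°C.
ISA deviation = 35 − 2.6 = +32.4°C.
Density altitude = 6200 + 120 × (32.4) = 10088 ft.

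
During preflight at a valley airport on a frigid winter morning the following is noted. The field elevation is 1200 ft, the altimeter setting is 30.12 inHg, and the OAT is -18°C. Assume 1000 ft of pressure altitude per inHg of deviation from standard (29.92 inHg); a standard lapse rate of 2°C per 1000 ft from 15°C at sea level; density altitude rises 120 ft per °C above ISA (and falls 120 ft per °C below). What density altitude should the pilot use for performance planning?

-2720 ft

Pressure altitude = 1200 + (29.92 − 30.12) × 1000 = 1200 + (-200) = 1000 ft.
ISA temperature at 1000 ft = 15 − 2 × (1000/1000) = 13°C.
ISA deviation = -18 − 13 = -31°C.
Density altitude = 1000 + 120 × (-31) = -2720 ft.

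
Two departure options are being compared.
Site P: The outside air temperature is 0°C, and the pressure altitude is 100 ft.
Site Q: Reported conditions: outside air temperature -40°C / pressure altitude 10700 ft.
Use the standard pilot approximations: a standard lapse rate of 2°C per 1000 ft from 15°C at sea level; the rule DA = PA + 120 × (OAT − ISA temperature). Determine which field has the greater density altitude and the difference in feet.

Site P: ISA temp = 14.8°C, deviation -14.8°C, DA = 100 + 120 × (-14.8) = -1676 ft.
Site Q: ISA temp = -6.4°C, deviation -33.6°C, DA = 10700 + 120 × (-33.6) = 6668 ft.
Site Q is higher by 6668 − (-1676) = 8344 ft.

Site Q by 8344 ft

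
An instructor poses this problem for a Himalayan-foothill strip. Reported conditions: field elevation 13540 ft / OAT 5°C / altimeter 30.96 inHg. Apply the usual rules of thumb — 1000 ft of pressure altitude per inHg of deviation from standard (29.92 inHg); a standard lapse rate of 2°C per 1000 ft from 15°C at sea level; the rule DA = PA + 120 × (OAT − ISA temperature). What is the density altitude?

14300 ft

Pressure altitude = 13540 + (29.92 − 30.96) × 1000 = 13540 + (-1040) = 12500 ft.
ISA temperature at 12500 ft = 15 − 2 × (12500/1000) = -10°C.
ISA deviation = 5 − (-10) = +15°C.
Density altitude = 12500 + 120 × (15) = 14300 ft.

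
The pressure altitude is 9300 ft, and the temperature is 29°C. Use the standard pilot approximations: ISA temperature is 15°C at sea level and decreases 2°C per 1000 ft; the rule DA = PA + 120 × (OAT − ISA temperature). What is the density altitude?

13212 ft

ISA temperature at 9300 ft = 15 − 2 × (9300/1000) = -3.6°C.
ISA deviation = 29 − (-3.6) = +32.6°C.
Density altitude = 9300 + 120 × (32.6) = 9300 + (+3912) = 13212 ft.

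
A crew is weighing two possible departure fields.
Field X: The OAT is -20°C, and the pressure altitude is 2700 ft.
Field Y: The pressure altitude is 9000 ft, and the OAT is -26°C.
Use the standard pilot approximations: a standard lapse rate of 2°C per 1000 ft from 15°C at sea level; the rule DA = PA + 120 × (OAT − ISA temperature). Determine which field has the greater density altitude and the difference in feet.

Field X: ISA temp = 9.6°C, deviation -29.6°C, DA = 2700 + 120 × (-29.6) = -852 ft.
Field Y: ISA temp = -3°C, deviation -23°C, DA = 9000 + 120 × (-23) = 6240 ft.
Field Y is higher by 6240 − (-852) = 7092 ft.

Field Y by 7092 ft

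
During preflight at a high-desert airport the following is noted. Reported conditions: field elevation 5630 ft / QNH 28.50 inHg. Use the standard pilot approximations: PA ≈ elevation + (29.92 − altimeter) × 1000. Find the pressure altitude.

Pressure correction = (29.92 − 28.50) × 1000 = +1420 ft.
Pressure altitude = 5630 + (+1420) = 7050 ft.

7050 ft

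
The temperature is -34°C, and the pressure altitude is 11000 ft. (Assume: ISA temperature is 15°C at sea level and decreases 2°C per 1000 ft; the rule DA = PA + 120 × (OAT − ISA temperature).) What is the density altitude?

ISA temperature at 11000 ft = 15 − 2 × (11000/1000) = -7°C.
ISA deviation = -34 − (-7) = -27°C.
Density altitude = 11000 + 120 × (-27) = 11000 + (-3240) = 7760 ft.

7760 ft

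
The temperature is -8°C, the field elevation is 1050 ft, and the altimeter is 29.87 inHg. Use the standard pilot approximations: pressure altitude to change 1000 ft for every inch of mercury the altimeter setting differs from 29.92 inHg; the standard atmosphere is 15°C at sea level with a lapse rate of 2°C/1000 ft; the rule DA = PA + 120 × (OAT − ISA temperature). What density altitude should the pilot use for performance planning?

Pressure altitude = 1050 + (29.92 − 29.87) × 1000 = 1050 + (+50) = 1100 ft.
ISA temperature at 1100 ft = 15 − 2 × (1100/1000) = 12.8°C.
ISA deviation = -8 − 12.8 = -20.8°C.
Density altitude = 1100 + 120 × (-20.8) = -1396 ft.

-1396 ft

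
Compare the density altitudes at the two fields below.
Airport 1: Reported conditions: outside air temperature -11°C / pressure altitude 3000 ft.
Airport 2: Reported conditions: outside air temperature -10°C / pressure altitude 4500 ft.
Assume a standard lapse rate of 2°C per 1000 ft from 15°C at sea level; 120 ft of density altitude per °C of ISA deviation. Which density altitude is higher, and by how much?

Airport 1: ISA temp = 9°C, deviation -20°C, DA = 3000 + 120 × (-20) = 600 ft.
Airport 2: ISA temp = 6°C, deviation -16°C, DA = 4500 + 120 × (-16) = 2580 ft.
Airport 2 is higher by 2580 − 600 = 1980 ft.

Airport 2 by 1980 ft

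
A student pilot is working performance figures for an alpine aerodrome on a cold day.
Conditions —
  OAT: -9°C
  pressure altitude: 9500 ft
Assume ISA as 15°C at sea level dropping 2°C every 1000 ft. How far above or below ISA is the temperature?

ISA temperature at 9500 ft = 15 − 2 × (9500/1000) = -4°C.
Deviation = OAT − ISA = -9 − (-4) = -5°C.

ISA-5°C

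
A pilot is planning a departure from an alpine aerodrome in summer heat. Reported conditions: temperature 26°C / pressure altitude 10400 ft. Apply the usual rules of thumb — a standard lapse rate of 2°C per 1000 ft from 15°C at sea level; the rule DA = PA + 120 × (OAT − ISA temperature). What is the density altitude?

14216 ft

ISA temperature at 10400 ft = 15 − 2 × (10400/1000) = -5.8°C.
ISA deviation = 26 − (-5.8) = +31.8°C.
Density altitude = 10400 + 120 × (31.8) = 10400 + (+3816) = 14216 ft.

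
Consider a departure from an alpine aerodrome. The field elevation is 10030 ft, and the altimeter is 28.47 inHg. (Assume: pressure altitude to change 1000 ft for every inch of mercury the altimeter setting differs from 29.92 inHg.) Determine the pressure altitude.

Pressure correction = (29.92 − 28.47) × 1000 = +1450 ft.
Pressure altitude = 10030 + (+1450) = 11480 ft.

11480 ft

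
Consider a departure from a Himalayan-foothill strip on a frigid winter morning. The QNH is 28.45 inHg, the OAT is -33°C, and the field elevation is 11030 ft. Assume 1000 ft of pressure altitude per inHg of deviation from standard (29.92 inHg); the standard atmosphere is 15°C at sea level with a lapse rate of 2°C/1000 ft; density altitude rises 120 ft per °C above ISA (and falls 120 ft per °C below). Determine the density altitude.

Pressure altitude = 11030 + (29.92 − 28.45) × 1000 = 11030 + (+1470) = 12500 ft.
ISA temperature at 12500 ft = 15 − 2 × (12500/1000) = -10°C.
ISA deviation = -33 − (-10) = -23°C.
Density altitude = 12500 + 120 × (-23) = 9740 ft.

9740 ft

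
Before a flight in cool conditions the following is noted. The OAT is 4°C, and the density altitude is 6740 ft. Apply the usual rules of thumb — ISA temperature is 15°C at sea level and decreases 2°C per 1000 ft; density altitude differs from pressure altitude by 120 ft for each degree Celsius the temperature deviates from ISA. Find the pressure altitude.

DA = PA + 120 × (OAT − (15 − 2·PA/1000)) = PA + 120·OAT − 1800 + 0.24·PA = 1.24·PA + 120·OAT − 1800.
So 1.24·PA = 6740 − 120 × 4 + 1800 = 8060.
PA = 8060 / 1.24 = 6500 ft.

6500 ft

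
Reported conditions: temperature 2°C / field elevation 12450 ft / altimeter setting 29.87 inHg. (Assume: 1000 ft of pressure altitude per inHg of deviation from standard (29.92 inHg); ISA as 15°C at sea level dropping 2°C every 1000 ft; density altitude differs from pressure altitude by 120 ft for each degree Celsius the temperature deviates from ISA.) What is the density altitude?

13940 ft

Pressure altitude = 12450 + (29.92 − 29.87) × 1000 = 12450 + (+50) = 12500 ft.
ISA temperature at 12500 ft = 15 − 2 × (12500/1000) = -10°C.
ISA deviation = 2 − (-10) = +12°C.
Density altitude = 12500 + 120 × (12) = 13940 ft.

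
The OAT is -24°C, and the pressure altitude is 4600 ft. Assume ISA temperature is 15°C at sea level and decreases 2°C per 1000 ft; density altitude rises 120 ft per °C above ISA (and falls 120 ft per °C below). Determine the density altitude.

1024 ft

ISA temperature at 4600 ft = 15 − 2 × (4600/1000) = 5.8°C.
ISA deviation = -24 − 5.8 = -29.8°C.
Density altitude = 4600 + 120 × (-29.8) = 4600 + (-3576) = 1024 ft.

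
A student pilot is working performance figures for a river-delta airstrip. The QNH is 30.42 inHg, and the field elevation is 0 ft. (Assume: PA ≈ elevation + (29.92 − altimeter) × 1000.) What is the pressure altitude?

-500 ft

Pressure correction = (29.92 − 30.42) × 1000 = -500 ft.
Pressure altitude = 0 + (-500) = -500 ft.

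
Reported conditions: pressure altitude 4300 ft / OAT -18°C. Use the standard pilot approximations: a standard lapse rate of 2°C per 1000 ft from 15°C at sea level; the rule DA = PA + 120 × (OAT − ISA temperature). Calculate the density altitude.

ISA temperature at 4300 ft = 15 − 2 × (4300/1000) = 6.4°C.
ISA deviation = -18 − 6.4 = -24.4°C.
Density altitude = 4300 + 120 × (-24.4) = 4300 + (-2928) = 1372 ft.

1372 ft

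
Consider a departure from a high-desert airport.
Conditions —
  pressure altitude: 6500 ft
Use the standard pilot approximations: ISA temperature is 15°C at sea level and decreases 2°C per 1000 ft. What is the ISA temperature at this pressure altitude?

ISA temperature = 15 − 2 × (6500/1000) = 15 − 13 = 2°C.

2°C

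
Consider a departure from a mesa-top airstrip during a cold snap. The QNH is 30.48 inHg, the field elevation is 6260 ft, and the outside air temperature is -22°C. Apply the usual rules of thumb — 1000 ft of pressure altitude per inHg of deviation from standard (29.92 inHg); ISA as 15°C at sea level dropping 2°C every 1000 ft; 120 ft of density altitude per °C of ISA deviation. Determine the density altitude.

Pressure altitude = 6260 + (29.92 − 30.48) × 1000 = 6260 + (-560) = 5700 ft.
ISA temperature at 5700 ft = 15 − 2 × (5700/1000) = 3.6°C.
ISA deviation = -22 − 3.6 = -25.6°C.
Density altitude = 5700 + 120 × (-25.6) = 2628 ft.

2628 ft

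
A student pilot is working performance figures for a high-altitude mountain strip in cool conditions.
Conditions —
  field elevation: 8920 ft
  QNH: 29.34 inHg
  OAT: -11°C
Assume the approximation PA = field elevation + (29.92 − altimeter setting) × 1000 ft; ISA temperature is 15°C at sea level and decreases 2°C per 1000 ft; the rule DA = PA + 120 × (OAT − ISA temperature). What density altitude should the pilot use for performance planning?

Pressure altitude = 8920 + (29.92 − 29.34) × 1000 = 8920 + (+580) = 9500 ft.
ISA temperature at 9500 ft = 15 − 2 × (9500/1000) = -4°C.
ISA deviation = -11 − (-4) = -7°C.
Density altitude = 9500 + 120 × (-7) = 8660 ft.

8660 ft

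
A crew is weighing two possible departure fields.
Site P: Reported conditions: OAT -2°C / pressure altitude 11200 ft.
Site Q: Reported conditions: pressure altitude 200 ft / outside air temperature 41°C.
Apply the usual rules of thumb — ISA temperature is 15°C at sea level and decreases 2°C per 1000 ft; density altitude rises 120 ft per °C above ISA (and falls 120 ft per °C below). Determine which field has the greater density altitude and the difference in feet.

Site P by 8480 ft

Site P: ISA temp = -7.4°C, deviation +5.4°C, DA = 11200 + 120 × 5.4 = 11848 ft.
Site Q: ISA temp = 14.6°C, deviation +26.4°C, DA = 200 + 120 × 26.4 = 3368 ft.
Site P is higher by 11848 − 3368 = 8480 ft.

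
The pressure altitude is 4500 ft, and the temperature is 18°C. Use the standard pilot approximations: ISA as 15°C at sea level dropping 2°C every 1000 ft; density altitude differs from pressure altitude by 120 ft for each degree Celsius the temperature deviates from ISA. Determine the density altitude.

ISA temperature at 4500 ft = 15 − 2 × (4500/1000) = 6°C.
ISA deviation = 18 − 6 = +12°C.
Density altitude = 4500 + 120 × (12) = 4500 + (+1440) = 5940 ft.

5940 ft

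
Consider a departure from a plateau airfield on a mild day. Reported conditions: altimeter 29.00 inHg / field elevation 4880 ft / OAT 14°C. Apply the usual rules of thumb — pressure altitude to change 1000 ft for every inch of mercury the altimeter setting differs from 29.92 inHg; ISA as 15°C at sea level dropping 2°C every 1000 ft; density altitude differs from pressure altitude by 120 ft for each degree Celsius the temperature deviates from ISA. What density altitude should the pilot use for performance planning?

Pressure altitude = 4880 + (29.92 − 29.00) × 1000 = 4880 + (+920) = 5800 ft.
ISA temperature at 5800 ft = 15 − 2 × (5800/1000) = 3.4°C.
ISA deviation = 14 − 3.4 = +10.6°C.
Density altitude = 5800 + 120 × (10.6) = 7072 ft.

7072 ft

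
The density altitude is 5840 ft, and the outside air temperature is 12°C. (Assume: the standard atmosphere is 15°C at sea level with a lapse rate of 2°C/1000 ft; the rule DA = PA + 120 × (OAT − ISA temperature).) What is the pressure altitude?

DA = PA + 120 × (OAT − (15 − 2·PA/1000)) = PA + 120·OAT − 1800 + 0.24·PA = 1.24·PA + 120·OAT − 1800.
So 1.24·PA = 5840 − 120 × 12 + 1800 = 6200.
PA = 6200 / 1.24 = 5000 ft.

5000 ft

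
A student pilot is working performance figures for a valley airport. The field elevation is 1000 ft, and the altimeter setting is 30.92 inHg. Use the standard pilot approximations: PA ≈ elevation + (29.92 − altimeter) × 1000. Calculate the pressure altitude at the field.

0 ft

Pressure correction = (29.92 − 30.92) × 1000 = -1000 ft.
Pressure altitude = 1000 + (-1000) = 0 ft.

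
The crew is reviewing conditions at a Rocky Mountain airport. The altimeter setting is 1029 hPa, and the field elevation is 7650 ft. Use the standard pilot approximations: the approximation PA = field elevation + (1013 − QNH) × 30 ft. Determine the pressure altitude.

7170 ft

Pressure correction = (1013 − 1029) × 30 = -480 ft.
Pressure altitude = 7650 + (-480) = 7170 ft.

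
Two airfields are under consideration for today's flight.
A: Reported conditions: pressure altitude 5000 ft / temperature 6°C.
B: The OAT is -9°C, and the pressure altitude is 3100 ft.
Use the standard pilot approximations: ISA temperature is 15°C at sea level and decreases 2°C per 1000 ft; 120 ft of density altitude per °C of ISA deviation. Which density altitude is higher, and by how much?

A by 4156 ft

A: ISA temp = 5°C, deviation +1°C, DA = 5000 + 120 × 1 = 5120 ft.
B: ISA temp = 8.8°C, deviation -17.8°C, DA = 3100 + 120 × (-17.8) = 964 ft.
A is higher by 5120 − 964 = 4156 ft.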